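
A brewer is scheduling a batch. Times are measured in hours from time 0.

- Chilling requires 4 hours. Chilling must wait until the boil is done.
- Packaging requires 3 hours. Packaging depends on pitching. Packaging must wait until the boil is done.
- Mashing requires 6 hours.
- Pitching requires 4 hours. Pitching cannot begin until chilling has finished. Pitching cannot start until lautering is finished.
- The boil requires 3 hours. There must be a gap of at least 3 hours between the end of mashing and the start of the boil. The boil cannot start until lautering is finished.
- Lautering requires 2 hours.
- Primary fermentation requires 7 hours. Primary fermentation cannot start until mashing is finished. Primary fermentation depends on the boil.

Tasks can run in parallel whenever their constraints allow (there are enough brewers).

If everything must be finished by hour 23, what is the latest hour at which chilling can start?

Nothing follows packaging; the deadline of hour 23 is its only limit. It must start by 23 − 3 = hour 20.
Pitching must finish before packaging (must start by hour 20). With a 4-hour duration, pitching must start by 20 − 4 = hour 16.
Chilling must finish before pitching (must start by hour 16). With a 4-hour duration, chilling must start by 16 − 4 = hour 12.

12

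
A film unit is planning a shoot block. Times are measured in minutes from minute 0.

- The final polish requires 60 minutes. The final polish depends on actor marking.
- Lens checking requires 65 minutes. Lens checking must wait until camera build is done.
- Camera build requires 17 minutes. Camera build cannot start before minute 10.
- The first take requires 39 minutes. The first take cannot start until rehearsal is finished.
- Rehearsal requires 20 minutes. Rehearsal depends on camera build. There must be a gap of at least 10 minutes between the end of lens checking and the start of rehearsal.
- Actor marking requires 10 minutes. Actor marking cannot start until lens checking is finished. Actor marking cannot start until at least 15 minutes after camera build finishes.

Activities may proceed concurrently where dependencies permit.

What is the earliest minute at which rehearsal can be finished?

After its own release at minute 10, camera build can start at minute 10 and finishes at minute 27.
Lens checking waits on camera build (finishes minute 27), so it starts at minute 27 and finishes at 27 + 65 = minute 92.
Rehearsal needs all of camera build (finishes minute 27); lens checking (finishes minute 92, plus 10-minute gap → minute 102). That puts its earliest start at minute 102; it finishes at 102 + 20 = minute 122.

122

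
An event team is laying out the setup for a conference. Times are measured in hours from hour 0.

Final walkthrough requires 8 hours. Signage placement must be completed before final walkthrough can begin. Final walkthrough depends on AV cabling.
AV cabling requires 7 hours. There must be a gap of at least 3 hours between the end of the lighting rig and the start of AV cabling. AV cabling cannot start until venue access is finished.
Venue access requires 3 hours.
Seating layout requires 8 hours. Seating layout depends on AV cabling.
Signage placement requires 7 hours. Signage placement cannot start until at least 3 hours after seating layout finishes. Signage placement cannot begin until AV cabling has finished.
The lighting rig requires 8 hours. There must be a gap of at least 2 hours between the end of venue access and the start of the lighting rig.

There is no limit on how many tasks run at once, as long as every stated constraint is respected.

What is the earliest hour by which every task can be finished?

Venue access has no prerequisites, so it starts at hour 0 and finishes at hour 3.
The lighting rig waits on venue access (finishes hour 3, plus 2-hour gap → hour 5), so it starts at hour 5 and finishes at 5 + 8 = hour 13.
AV cabling cannot start until the lighting rig (finishes hour 13, plus 3-hour gap → hour 16); venue access (finishes hour 3). The controlling bound is hour 16, so AV cabling finishes at 16 + 7 = hour 23.
Seating layout waits on AV cabling (finishes hour 23), so it starts at hour 23 and finishes at 23 + 8 = hour 31.
Signage placement has to wait for seating layout (finishes hour 31, plus 3-hour gap → hour 34); AV cabling (finishes hour 23). The latest of these is hour 34, so signage placement runs hour 34 to 34 + 7 = hour 41.
Final walkthrough has to wait for signage placement (finishes hour 41); AV cabling (finishes hour 23). The latest of these is hour 41, so final walkthrough runs hour 41 to 41 + 8 = hour 49.
All tasks are finished once the last one completes. Finish times: Venue access at 3, The lighting rig at 13, AV cabling at 23, Seating layout at 31, Signage placement at 41, Final walkthrough at 49. The latest is hour 49.

49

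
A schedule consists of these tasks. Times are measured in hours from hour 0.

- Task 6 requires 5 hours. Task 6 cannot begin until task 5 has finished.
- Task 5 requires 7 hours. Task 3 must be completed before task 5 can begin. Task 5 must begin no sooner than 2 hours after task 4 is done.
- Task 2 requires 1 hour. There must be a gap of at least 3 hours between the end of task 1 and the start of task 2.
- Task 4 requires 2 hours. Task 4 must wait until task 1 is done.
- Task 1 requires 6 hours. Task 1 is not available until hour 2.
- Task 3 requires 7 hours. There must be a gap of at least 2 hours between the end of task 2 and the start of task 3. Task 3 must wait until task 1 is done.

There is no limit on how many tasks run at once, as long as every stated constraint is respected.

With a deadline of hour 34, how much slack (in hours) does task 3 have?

1

Task 1 cannot begin until its own release at hour 2. It runs from hour 2 to 2 + 6 = hour 8.
Task 2 cannot begin until task 1 (finishes hour 8, plus 3-hour gap → hour 11). It runs from hour 11 to 11 + 1 = hour 12.
Task 3 has to wait for task 2 (finishes hour 12, plus 2-hour gap → hour 14); task 1 (finishes hour 8). The latest of these is hour 14, so task 3 runs hour 14 to 14 + 7 = hour 21.

Working backward from the deadline:
Nothing follows task 6; the deadline of hour 34 is its only limit. It must start by 34 − 5 = hour 29.
Task 5 must finish before task 6 (must start by hour 29). With a 7-hour duration, task 5 must start by 29 − 7 = hour 22.
Task 3 has to be done before task 5 (must start by hour 22). That means finishing by hour 22, i.e. starting by 22 − 7 = hour 15.
So task 3 can start as early as hour 14 and as late as hour 15, giving 15 − 14 = 1 hour of slack.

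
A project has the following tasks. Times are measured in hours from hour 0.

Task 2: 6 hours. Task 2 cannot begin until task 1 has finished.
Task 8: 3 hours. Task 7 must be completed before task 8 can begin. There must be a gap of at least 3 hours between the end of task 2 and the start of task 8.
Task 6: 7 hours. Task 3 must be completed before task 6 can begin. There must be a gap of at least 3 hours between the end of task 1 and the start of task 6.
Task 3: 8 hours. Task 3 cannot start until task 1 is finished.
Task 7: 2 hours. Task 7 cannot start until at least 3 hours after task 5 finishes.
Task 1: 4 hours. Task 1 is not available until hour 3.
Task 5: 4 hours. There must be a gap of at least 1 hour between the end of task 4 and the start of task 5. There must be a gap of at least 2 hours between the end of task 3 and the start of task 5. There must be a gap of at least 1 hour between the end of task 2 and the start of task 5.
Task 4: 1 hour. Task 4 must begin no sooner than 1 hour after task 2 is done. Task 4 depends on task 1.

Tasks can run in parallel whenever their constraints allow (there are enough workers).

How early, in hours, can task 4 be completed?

15

After its own release at hour 3, task 1 can start at hour 3 and finishes at hour 7.
After task 1 (finishes hour 7), task 2 can start at hour 7 and finishes at hour 13.
Task 4 needs all of task 2 (finishes hour 13, plus 1-hour gap → hour 14); task 1 (finishes hour 7). That puts its earliest start at hour 14; it finishes at 14 + 1 = hour 15.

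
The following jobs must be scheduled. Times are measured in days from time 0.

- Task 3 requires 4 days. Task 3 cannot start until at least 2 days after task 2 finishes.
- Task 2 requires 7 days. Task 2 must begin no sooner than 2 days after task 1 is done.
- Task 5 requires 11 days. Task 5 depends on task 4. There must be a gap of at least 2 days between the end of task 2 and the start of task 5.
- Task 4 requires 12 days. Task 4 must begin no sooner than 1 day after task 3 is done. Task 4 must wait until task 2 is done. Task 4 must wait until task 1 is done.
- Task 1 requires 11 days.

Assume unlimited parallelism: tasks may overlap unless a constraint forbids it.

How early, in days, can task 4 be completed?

39

Nothing blocks task 1, so it runs from day 0 to day 11.
Task 2 cannot begin until task 1 (finishes day 11, plus 2-day gap → day 13). It runs from day 13 to 13 + 7 = day 20.
After task 2 (finishes day 20, plus 2-day gap → day 22), task 3 can start at day 22 and finishes at day 26.
Task 4 has to wait for task 3 (finishes day 26, plus 1-day gap → day 27); task 2 (finishes day 20); task 1 (finishes day 11). The latest of these is day 27, so task 4 runs day 27 to 27 + 12 = day 39.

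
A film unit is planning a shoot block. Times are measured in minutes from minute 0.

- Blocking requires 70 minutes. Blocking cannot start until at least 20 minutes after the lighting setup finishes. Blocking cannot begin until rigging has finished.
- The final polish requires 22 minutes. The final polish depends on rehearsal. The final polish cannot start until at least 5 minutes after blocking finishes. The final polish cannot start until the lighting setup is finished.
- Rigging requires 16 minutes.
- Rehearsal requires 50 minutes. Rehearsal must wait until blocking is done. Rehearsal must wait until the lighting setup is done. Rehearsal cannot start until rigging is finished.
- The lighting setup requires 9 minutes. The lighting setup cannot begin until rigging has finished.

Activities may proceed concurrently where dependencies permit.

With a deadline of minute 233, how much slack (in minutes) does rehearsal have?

Rigging can start immediately at minute 0; it finishes at minute 16.
The lighting setup cannot begin until rigging (finishes minute 16). It runs from minute 16 to 16 + 9 = minute 25.
Blocking needs all of the lighting setup (finishes minute 25, plus 20-minute gap → minute 45); rigging (finishes minute 16). That puts its earliest start at minute 45; it finishes at 45 + 70 = minute 115.
For rehearsal: blocking (finishes minute 115); the lighting setup (finishes minute 25); rigging (finishes minute 16). Taking the maximum gives a start of minute 115, and it finishes at 115 + 50 = minute 165.

Working backward from the deadline:
Nothing follows the final polish; the deadline of minute 233 is its only limit. It must start by 233 − 22 = minute 211.
Rehearsal feeds into the final polish (must start by minute 211); so rehearsal must finish by minute 211 and therefore start by minute 161.
So rehearsal can start as early as minute 115 and as late as minute 161, giving 161 − 115 = 46 minutes of slack.

46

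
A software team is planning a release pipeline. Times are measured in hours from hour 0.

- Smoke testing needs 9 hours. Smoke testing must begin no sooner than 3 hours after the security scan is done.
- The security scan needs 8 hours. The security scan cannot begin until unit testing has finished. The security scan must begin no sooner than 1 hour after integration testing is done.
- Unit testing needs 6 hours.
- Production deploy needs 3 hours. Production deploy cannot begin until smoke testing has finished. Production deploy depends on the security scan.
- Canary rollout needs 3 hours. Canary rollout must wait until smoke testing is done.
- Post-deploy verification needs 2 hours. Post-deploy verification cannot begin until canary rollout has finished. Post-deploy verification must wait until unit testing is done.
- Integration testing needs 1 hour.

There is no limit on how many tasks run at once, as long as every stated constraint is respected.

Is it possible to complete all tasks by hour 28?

Integration testing can start immediately at hour 0; it finishes at hour 1.
Unit testing has no prerequisites, so it starts at hour 0 and finishes at hour 6.
The security scan cannot start until unit testing (finishes hour 6); integration testing (finishes hour 1, plus 1-hour gap → hour 2). The controlling bound is hour 6, so the security scan finishes at 6 + 8 = hour 14.
Smoke testing waits on the security scan (finishes hour 14, plus 3-hour gap → hour 17), so it starts at hour 17 and finishes at 17 + 9 = hour 26.
Production deploy needs all of smoke testing (finishes hour 26); the security scan (finishes hour 14). That puts its earliest start at hour 26; it finishes at 26 + 3 = hour 29.
Canary rollout cannot begin until smoke testing (finishes hour 26). It runs from hour 26 to 26 + 3 = hour 29.
Post-deploy verification needs all of canary rollout (finishes hour 29); unit testing (finishes hour 6). That puts its earliest start at hour 29; it finishes at 29 + 2 = hour 31.
The earliest everything can be done is hour 31, which is after the deadline of 28, so it is not possible.

No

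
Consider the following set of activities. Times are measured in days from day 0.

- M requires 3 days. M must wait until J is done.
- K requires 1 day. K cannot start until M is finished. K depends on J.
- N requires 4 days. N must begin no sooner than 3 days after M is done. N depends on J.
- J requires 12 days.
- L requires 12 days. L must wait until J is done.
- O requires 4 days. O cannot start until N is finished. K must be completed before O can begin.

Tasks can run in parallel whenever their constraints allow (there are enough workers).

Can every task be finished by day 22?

Nothing blocks J, so it runs from day 0 to day 12.
M cannot begin until J (finishes day 12). It runs from day 12 to 12 + 3 = day 15.
N needs all of M (finishes day 15, plus 3-day gap → day 18); J (finishes day 12). That puts its earliest start at day 18; it finishes at 18 + 4 = day 22.
For K: M (finishes day 15); J (finishes day 12). Taking the maximum gives a start of day 15, and it finishes at 15 + 1 = day 16.
For O: N (finishes day 22); K (finishes day 16). Taking the maximum gives a start of day 22, and it finishes at 22 + 4 = day 26.
L waits on J (finishes day 12), so it starts at day 12 and finishes at 12 + 12 = day 24.
The earliest everything can be done is day 26, which is after the deadline of 22, so it is not possible.

No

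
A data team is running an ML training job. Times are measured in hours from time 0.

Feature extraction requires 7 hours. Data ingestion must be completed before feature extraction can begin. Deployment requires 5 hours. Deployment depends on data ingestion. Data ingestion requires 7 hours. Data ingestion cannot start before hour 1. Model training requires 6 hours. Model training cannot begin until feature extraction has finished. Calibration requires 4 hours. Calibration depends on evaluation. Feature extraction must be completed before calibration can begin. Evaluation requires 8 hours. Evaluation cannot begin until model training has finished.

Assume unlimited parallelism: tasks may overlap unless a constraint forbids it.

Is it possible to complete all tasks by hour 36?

Data ingestion waits on its own release at hour 1, so it starts at hour 1 and finishes at 1 + 7 = hour 8.
After data ingestion (finishes hour 8), deployment can start at hour 8 and finishes at hour 13.
Feature extraction waits on data ingestion (finishes hour 8), so it starts at hour 8 and finishes at 8 + 7 = hour 15.
After feature extraction (finishes hour 15), model training can start at hour 15 and finishes at hour 21.
Evaluation waits on model training (finishes hour 21), so it starts at hour 21 and finishes at 21 + 8 = hour 29.
Calibration has to wait for evaluation (finishes hour 29); feature extraction (finishes hour 15). The latest of these is hour 29, so calibration runs hour 29 to 29 + 4 = hour 33.
Every task is finished by hour 33, which is no later than the deadline of 36, so the schedule is feasible.

Yes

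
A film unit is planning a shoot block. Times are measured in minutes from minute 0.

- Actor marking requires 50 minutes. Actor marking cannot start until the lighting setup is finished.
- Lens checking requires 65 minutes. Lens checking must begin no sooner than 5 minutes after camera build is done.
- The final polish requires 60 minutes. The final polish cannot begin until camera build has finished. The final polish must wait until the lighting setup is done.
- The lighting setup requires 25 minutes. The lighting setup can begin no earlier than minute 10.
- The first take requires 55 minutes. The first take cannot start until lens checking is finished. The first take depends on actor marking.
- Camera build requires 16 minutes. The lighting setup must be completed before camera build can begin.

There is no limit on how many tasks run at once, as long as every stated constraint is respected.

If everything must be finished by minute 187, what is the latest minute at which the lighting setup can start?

The first take has no dependents, so it just needs to finish by minute 187. Starting by 187 − 55 = minute 132 achieves that.
Lens checking must finish before the first take (must start by minute 132). With a 65-minute duration, lens checking must start by 132 − 65 = minute 67.
The final polish has no dependents, so it just needs to finish by minute 187. Starting by 187 − 60 = minute 127 achieves that.
For camera build: lens checking (must start by minute 67, minus 5-minute gap → minute 62); the final polish (must start by minute 127). The most restrictive is minute 62; with a 16-minute duration, camera build must start by minute 46.
Since the first take (must start by minute 132) depends on it, actor marking must finish by minute 132. Backing off its 50-minute duration gives a latest start of minute 82.
For the lighting setup: camera build (must start by minute 46); actor marking (must start by minute 82); the final polish (must start by minute 127). The most restrictive is minute 46; with a 25-minute duration, the lighting setup must start by minute 21.

21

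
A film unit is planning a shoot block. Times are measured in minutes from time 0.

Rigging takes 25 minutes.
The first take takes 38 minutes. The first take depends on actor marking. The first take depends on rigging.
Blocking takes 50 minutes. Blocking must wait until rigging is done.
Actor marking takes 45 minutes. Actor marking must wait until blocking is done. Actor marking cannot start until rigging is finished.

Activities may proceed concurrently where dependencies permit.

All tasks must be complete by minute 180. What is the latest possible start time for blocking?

The first take must finish by minute 180; it takes 38 minutes, so it must start by 180 − 38 = minute 142.
Actor marking has to be done before the first take (must start by minute 142). That means finishing by minute 142, i.e. starting by 142 − 45 = minute 97.
Since actor marking (must start by minute 97) depends on it, blocking must finish by minute 97. Backing off its 50-minute duration gives a latest start of minute 47.

47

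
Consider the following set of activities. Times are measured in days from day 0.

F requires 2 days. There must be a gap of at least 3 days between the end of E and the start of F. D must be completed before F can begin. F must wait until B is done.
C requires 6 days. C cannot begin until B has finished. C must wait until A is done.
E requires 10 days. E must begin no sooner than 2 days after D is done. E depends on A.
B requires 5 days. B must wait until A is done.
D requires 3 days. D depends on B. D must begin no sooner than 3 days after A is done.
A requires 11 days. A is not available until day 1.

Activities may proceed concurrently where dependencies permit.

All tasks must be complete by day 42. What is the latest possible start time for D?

To finish by day 42, F (duration 2) must start no later than day 40.
E feeds into F (must start by day 40, minus 3-day gap → day 37); so E must finish by day 37 and therefore start by day 27.
D feeds E (must start by day 27, minus 2-day gap → day 25); F (must start by day 40). Taking the minimum, D must finish by day 25 and start by 25 − 3 = day 22.

22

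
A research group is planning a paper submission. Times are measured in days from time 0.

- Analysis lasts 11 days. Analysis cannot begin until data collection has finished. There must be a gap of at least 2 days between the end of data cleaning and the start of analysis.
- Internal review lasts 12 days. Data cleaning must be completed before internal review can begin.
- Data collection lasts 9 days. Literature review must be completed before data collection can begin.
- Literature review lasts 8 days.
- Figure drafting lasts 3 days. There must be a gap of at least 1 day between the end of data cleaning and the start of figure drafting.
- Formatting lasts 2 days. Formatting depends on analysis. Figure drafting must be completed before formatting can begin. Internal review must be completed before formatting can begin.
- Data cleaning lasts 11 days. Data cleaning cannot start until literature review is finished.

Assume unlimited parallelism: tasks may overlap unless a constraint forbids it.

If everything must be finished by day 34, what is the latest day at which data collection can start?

Formatting has no dependents, so it just needs to finish by day 34. Starting by 34 − 2 = day 32 achieves that.
Analysis has to be done before formatting (must start by day 32). That means finishing by day 32, i.e. starting by 32 − 11 = day 21.
Data collection feeds into analysis (must start by day 21); so data collection must finish by day 21 and therefore start by day 12.

12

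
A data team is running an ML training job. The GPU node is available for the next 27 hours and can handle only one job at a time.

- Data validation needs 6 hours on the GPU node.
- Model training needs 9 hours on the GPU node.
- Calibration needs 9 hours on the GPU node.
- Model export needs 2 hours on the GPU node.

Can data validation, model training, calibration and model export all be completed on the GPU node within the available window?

Yes

Running back to back, the jobs need 6 + 9 + 9 + 2 = 26 hours on the GPU node.
Since 26 ≤ 27, they fit within the window.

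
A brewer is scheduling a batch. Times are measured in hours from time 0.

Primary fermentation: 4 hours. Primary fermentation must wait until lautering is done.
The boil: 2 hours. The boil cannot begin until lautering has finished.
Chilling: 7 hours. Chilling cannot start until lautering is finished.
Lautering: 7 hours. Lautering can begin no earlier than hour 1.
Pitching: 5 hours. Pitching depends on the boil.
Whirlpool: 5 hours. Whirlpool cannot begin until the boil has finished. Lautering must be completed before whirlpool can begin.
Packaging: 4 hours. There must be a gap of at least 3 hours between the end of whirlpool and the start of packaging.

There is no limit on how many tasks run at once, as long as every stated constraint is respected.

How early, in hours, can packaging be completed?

After its own release at hour 1, lautering can start at hour 1 and finishes at hour 8.
The boil waits on lautering (finishes hour 8), so it starts at hour 8 and finishes at 8 + 2 = hour 10.
For whirlpool: the boil (finishes hour 10); lautering (finishes hour 8). Taking the maximum gives a start of hour 10, and it finishes at 10 + 5 = hour 15.
Packaging waits on whirlpool (finishes hour 15, plus 3-hour gap → hour 18), so it starts at hour 18 and finishes at 18 + 4 = hour 22.

22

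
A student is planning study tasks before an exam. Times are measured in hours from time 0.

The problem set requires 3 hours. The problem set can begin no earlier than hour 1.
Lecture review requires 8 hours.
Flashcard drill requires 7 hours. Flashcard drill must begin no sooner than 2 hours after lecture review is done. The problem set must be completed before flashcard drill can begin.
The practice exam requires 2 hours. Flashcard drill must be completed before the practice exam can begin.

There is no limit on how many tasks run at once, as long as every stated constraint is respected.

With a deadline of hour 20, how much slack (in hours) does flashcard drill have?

The problem set cannot begin until its own release at hour 1. It runs from hour 1 to 1 + 3 = hour 4.
Lecture review has no prerequisites, so it starts at hour 0 and finishes at hour 8.
Flashcard drill needs all of lecture review (finishes hour 8, plus 2-hour gap → hour 10); the problem set (finishes hour 4). That puts its earliest start at hour 10; it finishes at 10 + 7 = hour 17.

Working backward from the deadline:
To finish by hour 20, the practice exam (duration 2) must start no later than hour 18.
Flashcard drill feeds into the practice exam (must start by hour 18); so flashcard drill must finish by hour 18 and therefore start by hour 11.
So flashcard drill can start as early as hour 10 and as late as hour 11, giving 11 − 10 = 1 hour of slack.

1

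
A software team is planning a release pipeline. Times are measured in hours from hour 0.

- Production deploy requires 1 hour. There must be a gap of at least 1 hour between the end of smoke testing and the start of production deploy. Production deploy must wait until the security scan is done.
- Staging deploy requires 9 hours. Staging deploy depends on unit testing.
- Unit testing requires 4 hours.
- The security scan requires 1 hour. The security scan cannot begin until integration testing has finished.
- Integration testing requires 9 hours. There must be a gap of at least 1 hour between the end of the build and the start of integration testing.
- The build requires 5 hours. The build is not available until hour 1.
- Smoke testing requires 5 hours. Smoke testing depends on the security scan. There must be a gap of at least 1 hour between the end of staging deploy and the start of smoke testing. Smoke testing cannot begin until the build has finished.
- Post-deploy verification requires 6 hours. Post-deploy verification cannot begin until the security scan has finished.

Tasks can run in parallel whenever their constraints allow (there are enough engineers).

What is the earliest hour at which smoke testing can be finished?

22

Unit testing can start immediately at hour 0; it finishes at hour 4.
After unit testing (finishes hour 4), staging deploy can start at hour 4 and finishes at hour 13.
After its own release at hour 1, the build can start at hour 1 and finishes at hour 6.
Integration testing cannot begin until the build (finishes hour 6, plus 1-hour gap → hour 7). It runs from hour 7 to 7 + 9 = hour 16.
The security scan waits on integration testing (finishes hour 16), so it starts at hour 16 and finishes at 16 + 1 = hour 17.
For smoke testing: the security scan (finishes hour 17); staging deploy (finishes hour 13, plus 1-hour gap → hour 14); the build (finishes hour 6). Taking the maximum gives a start of hour 17, and it finishes at 17 + 5 = hour 22.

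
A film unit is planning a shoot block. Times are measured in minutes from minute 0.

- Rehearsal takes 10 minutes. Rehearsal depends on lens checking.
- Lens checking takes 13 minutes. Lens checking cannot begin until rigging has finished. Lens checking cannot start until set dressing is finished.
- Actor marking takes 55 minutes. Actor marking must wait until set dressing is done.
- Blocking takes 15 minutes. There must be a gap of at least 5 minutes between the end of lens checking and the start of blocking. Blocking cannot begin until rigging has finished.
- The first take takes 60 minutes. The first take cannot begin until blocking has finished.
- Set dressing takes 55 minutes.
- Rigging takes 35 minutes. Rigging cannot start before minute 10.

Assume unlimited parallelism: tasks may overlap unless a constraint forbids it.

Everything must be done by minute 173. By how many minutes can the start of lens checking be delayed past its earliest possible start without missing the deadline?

Set dressing can start immediately at minute 0; it finishes at minute 55.
Rigging waits on its own release at minute 10, so it starts at minute 10 and finishes at 10 + 35 = minute 45.
Lens checking cannot start until rigging (finishes minute 45); set dressing (finishes minute 55). The controlling bound is minute 55, so lens checking finishes at 55 + 13 = minute 68.

Working backward from the deadline:
Nothing follows the first take; the deadline of minute 173 is its only limit. It must start by 173 − 60 = minute 113.
Blocking feeds into the first take (must start by minute 113); so blocking must finish by minute 113 and therefore start by minute 98.
Nothing follows rehearsal; the deadline of minute 173 is its only limit. It must start by 173 − 10 = minute 163.
For lens checking: blocking (must start by minute 98, minus 5-minute gap → minute 93); rehearsal (must start by minute 163). The most restrictive is minute 93; with a 13-minute duration, lens checking must start by minute 80.
So lens checking can start as early as minute 55 and as late as minute 80, giving 80 − 55 = 25 minutes of slack.

25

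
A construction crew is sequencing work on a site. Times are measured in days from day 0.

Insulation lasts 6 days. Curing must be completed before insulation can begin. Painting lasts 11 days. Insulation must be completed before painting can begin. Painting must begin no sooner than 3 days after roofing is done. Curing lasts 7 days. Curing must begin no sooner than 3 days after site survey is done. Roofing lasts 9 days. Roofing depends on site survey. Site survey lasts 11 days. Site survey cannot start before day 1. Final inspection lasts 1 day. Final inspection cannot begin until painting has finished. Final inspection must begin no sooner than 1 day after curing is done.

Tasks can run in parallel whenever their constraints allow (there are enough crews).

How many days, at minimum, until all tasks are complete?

Site survey cannot begin until its own release at day 1. It runs from day 1 to 1 + 11 = day 12.
Roofing waits on site survey (finishes day 12), so it starts at day 12 and finishes at 12 + 9 = day 21.
Curing cannot begin until site survey (finishes day 12, plus 3-day gap → day 15). It runs from day 15 to 15 + 7 = day 22.
Insulation cannot begin until curing (finishes day 22). It runs from day 22 to 22 + 6 = day 28.
Painting has to wait for insulation (finishes day 28); roofing (finishes day 21, plus 3-day gap → day 24). The latest of these is day 28, so painting runs day 28 to 28 + 11 = day 39.
Final inspection has to wait for painting (finishes day 39); curing (finishes day 22, plus 1-day gap → day 23). The latest of these is day 39, so final inspection runs day 39 to 39 + 1 = day 40.
All tasks are finished once the last one completes. Finish times: Site survey at 12, Curing at 22, Roofing at 21, Insulation at 28, Painting at 39, Final inspection at 40. The latest is day 40.

40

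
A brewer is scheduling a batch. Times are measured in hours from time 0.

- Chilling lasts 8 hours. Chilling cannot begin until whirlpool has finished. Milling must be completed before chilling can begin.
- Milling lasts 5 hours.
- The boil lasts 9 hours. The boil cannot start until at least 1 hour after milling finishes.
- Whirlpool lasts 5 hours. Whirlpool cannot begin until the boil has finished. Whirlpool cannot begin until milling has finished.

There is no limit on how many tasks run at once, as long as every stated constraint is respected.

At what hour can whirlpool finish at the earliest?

20

Milling can start immediately at hour 0; it finishes at hour 5.
The boil cannot begin until milling (finishes hour 5, plus 1-hour gap → hour 6). It runs from hour 6 to 6 + 9 = hour 15.
Whirlpool needs all of the boil (finishes hour 15); milling (finishes hour 5). That puts its earliest start at hour 15; it finishes at 15 + 5 = hour 20.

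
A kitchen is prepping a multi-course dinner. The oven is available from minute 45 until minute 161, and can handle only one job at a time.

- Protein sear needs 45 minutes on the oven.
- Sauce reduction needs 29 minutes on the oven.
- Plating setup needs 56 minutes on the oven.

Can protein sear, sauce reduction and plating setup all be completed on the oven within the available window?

No

The oven window is 161 − 45 = 116 minutes.
Running back to back, the jobs need 45 + 29 + 56 = 130 minutes on the oven.
Since 130 > 116, they cannot all fit.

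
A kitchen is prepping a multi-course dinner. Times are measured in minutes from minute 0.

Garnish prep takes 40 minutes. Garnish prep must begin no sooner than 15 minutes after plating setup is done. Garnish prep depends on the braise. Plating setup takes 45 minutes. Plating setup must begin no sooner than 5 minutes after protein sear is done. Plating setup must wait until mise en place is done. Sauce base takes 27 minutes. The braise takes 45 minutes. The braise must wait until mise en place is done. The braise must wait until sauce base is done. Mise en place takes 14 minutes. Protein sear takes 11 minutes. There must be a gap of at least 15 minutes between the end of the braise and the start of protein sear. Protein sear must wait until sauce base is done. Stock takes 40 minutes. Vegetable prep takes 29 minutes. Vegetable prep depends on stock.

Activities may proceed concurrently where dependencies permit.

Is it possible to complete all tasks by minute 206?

Yes

Sauce base has no prerequisites, so it starts at minute 0 and finishes at minute 27.
Stock can start immediately at minute 0; it finishes at minute 40.
Vegetable prep waits on stock (finishes minute 40), so it starts at minute 40 and finishes at 40 + 29 = minute 69.
Nothing blocks mise en place, so it runs from minute 0 to minute 14.
For the braise: mise en place (finishes minute 14); sauce base (finishes minute 27). Taking the maximum gives a start of minute 27, and it finishes at 27 + 45 = minute 72.
Protein sear has to wait for the braise (finishes minute 72, plus 15-minute gap → minute 87); sauce base (finishes minute 27). The latest of these is minute 87, so protein sear runs minute 87 to 87 + 11 = minute 98.
For plating setup: protein sear (finishes minute 98, plus 5-minute gap → minute 103); mise en place (finishes minute 14). Taking the maximum gives a start of minute 103, and it finishes at 103 + 45 = minute 148.
Garnish prep has to wait for plating setup (finishes minute 148, plus 15-minute gap → minute 163); the braise (finishes minute 72). The latest of these is minute 163, so garnish prep runs minute 163 to 163 + 40 = minute 203.
Every task is finished by minute 203, which is no later than the deadline of 206, so the schedule is feasible.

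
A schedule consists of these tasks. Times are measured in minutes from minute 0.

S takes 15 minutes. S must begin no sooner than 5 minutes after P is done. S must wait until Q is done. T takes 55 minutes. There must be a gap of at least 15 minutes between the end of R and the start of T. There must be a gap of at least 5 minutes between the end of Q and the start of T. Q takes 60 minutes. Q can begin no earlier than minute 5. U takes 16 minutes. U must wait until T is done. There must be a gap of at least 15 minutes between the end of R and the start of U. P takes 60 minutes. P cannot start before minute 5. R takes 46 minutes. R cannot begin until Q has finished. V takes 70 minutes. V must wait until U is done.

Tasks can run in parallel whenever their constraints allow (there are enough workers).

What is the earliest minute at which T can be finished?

Q cannot begin until its own release at minute 5. It runs from minute 5 to 5 + 60 = minute 65.
R waits on Q (finishes minute 65), so it starts at minute 65 and finishes at 65 + 46 = minute 111.
T needs all of R (finishes minute 111, plus 15-minute gap → minute 126); Q (finishes minute 65, plus 5-minute gap → minute 70). That puts its earliest start at minute 126; it finishes at 126 + 55 = minute 181.

181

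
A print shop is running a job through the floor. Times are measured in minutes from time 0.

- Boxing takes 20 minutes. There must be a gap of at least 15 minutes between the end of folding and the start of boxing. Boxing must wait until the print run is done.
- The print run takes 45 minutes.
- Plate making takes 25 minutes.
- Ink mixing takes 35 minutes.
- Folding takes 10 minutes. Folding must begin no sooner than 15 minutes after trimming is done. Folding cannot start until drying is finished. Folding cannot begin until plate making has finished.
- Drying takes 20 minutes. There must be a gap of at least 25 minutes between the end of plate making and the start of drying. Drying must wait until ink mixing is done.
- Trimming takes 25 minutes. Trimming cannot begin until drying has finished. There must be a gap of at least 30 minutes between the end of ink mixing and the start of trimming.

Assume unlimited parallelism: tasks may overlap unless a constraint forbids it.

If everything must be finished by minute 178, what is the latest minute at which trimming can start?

Boxing has no dependents, so it just needs to finish by minute 178. Starting by 178 − 20 = minute 158 achieves that.
Since boxing (must start by minute 158, minus 15-minute gap → minute 143) depends on it, folding must finish by minute 143. Backing off its 10-minute duration gives a latest start of minute 133.
Trimming feeds into folding (must start by minute 133, minus 15-minute gap → minute 118); so trimming must finish by minute 118 and therefore start by minute 93.

93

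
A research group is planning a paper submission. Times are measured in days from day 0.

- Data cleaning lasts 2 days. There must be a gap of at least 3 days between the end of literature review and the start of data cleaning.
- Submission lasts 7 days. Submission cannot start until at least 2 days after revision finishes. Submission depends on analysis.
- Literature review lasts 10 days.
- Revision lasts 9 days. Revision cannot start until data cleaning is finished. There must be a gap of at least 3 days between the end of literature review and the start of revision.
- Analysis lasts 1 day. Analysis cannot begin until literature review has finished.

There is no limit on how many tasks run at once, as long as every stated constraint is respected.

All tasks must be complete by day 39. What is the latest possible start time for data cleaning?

Nothing follows submission; the deadline of day 39 is its only limit. It must start by 39 − 7 = day 32.
Revision has to be done before submission (must start by day 32, minus 2-day gap → day 30). That means finishing by day 30, i.e. starting by 30 − 9 = day 21.
Since revision (must start by day 21) depends on it, data cleaning must finish by day 21. Backing off its 2-day duration gives a latest start of day 19.

19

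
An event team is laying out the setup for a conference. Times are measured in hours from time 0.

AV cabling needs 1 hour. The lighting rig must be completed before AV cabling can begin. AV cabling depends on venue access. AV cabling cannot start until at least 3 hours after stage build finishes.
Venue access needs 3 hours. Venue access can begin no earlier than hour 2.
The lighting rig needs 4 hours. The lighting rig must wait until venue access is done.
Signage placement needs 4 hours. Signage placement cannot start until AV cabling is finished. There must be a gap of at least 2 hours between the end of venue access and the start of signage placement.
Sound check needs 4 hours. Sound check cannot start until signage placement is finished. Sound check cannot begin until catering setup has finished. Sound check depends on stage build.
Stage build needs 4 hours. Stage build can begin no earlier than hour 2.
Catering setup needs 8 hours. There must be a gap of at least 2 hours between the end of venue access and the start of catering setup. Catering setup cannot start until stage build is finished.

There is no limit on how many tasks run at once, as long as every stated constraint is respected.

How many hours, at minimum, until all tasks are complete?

19

After its own release at hour 2, stage build can start at hour 2 and finishes at hour 6.
After its own release at hour 2, venue access can start at hour 2 and finishes at hour 5.
Catering setup cannot start until venue access (finishes hour 5, plus 2-hour gap → hour 7); stage build (finishes hour 6). The controlling bound is hour 7, so catering setup finishes at 7 + 8 = hour 15.
After venue access (finishes hour 5), the lighting rig can start at hour 5 and finishes at hour 9.
For AV cabling: the lighting rig (finishes hour 9); venue access (finishes hour 5); stage build (finishes hour 6, plus 3-hour gap → hour 9). Taking the maximum gives a start of hour 9, and it finishes at 9 + 1 = hour 10.
For signage placement: AV cabling (finishes hour 10); venue access (finishes hour 5, plus 2-hour gap → hour 7). Taking the maximum gives a start of hour 10, and it finishes at 10 + 4 = hour 14.
For sound check: signage placement (finishes hour 14); catering setup (finishes hour 15); stage build (finishes hour 6). Taking the maximum gives a start of hour 15, and it finishes at 15 + 4 = hour 19.
All tasks are finished once the last one completes. Finish times: Venue access at 5, Stage build at 6, The lighting rig at 9, AV cabling at 10, Signage placement at 14, Catering setup at 15, Sound check at 19. The latest is hour 19.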